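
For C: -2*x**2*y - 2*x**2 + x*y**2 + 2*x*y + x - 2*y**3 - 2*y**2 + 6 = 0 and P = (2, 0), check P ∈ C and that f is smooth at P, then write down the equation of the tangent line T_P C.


Tangent line at P: -7*x - 4*y + 14 = 0.

Step 1: f(2, 0) = 0, so P lies on C.
Step 2: partial derivatives
  f_x(x, y) = -4*x*y - 4*x + y**2 + 2*y + 1, f_y(x, y) = -2*x**2 + 2*x*y + 2*x - 6*y**2 - 4*y.
  f_x(P) = -7, f_y(P) = -4 (gradient nonzero, so P is smooth).
Step 3: tangent line at P: -7·(x − 2) + -4·(y − 0) = 0.
Expanding: -7*x - 4*y + 14 = 0.


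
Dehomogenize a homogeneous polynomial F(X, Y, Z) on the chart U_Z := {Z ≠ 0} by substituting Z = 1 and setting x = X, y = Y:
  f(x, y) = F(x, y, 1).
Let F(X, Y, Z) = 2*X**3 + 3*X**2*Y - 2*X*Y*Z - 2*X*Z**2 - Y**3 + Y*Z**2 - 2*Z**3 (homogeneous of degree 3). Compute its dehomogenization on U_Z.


f(x, y) = 2*x**3 + 3*x**2*y - 2*x*y - 2*x - y**3 + y - 2

On U_Z we set Z = 1. Each monomial c·X^i·Y^j·Z^k in F becomes c·x^i·y^j·1^k = c·x^i·y^j.
Substituting Z = 1: F(X, Y, 1) = 2*x**3 + 3*x**2*y - 2*x*y - 2*x - y**3 + y - 2.
Note: deg(f) ≤ deg(F) = 3; strict inequality happens when F is divisible by Z (lost terms).


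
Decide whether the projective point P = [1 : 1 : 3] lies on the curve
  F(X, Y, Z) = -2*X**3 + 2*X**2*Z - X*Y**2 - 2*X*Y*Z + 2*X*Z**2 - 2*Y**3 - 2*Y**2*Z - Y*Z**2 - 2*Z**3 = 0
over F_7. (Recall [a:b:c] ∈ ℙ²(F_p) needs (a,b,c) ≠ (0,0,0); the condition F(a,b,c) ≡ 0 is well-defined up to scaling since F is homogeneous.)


F(1,1,3) ≡ 0 (mod 7); P is on the curve.

Evaluate F(1, 1, 3) term-by-term (mod 7).
  -2*X**3 ↦ -2·1·1·1 = -2
  2*X**2*Z ↦ 2·1·1·3 = 6
  -X*Y**2 ↦ -1·1·1·1 = -1
  -2*X*Y*Z ↦ -2·1·1·3 = -6
  2*X*Z**2 ↦ 2·1·1·9 = 18
  -2*Y**3 ↦ -2·1·1·1 = -2
  -2*Y**2*Z ↦ -2·1·1·3 = -6
  -Y*Z**2 ↦ -1·1·1·9 = -9
  -2*Z**3 ↦ -2·1·1·27 = -54
Sum: F(1, 1, 3) = (-2) + (6) + (-1) + (-6) + (18) + (-2) + (-6) + (-9) + (-54) = -56.
Reducing mod 7: -56 ≡ 0 (mod 7).
Since F(a, b, c) ≡ 0 (mod 7), P lies on the curve.


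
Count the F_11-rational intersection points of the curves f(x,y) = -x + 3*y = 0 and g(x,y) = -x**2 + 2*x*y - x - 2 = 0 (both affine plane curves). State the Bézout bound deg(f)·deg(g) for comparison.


Common zeros: ∅; count = 0; Bézout bound = 2.

deg(f) = 1, deg(g) = 2, so Bézout bound = 2.
Scan x ∈ F_11. For each x, list the y ∈ F_11 with f(x, y) ≡ 0 and those with g(x, y) ≡ 0 (mod 11); the common zeros in that column are the intersection.
  x = 0: f ≡ 0 at y ∈ {0}; g ≡ 0 at y ∈ ∅; common: ∅.
  x = 1: f ≡ 0 at y ∈ {4}; g ≡ 0 at y ∈ {2}; common: ∅.
  x = 2: f ≡ 0 at y ∈ {8}; g ≡ 0 at y ∈ {2}; common: ∅.
  x = 3: f ≡ 0 at y ∈ {1}; g ≡ 0 at y ∈ {6}; common: ∅.
  x = 4: f ≡ 0 at y ∈ {5}; g ≡ 0 at y ∈ {0}; common: ∅.
  x = 5: f ≡ 0 at y ∈ {9}; g ≡ 0 at y ∈ {1}; common: ∅.
  x = 6: f ≡ 0 at y ∈ {2}; g ≡ 0 at y ∈ {0}; common: ∅.
  x = 7: f ≡ 0 at y ∈ {6}; g ≡ 0 at y ∈ {1}; common: ∅.
  x = 8: f ≡ 0 at y ∈ {10}; g ≡ 0 at y ∈ {6}; common: ∅.
  x = 9: f ≡ 0 at y ∈ {3}; g ≡ 0 at y ∈ {10}; common: ∅.
  x = 10: f ≡ 0 at y ∈ {7}; g ≡ 0 at y ∈ {10}; common: ∅.
Collecting: common zeros = ∅, so the count is 0.
Comparison with the Bézout bound: 0 ≤ 2 = deg(f)·deg(g), as expected for curves with no common component (the affine F_11-count falls short of the bound because intersections may lie at infinity, over extension fields, or carry multiplicity).


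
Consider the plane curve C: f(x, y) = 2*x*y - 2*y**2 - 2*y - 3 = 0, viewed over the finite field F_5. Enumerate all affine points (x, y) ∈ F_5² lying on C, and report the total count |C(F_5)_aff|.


Affine F_5-points: {(0, 2), (1, 1), (1, 4), (2, 3)}; count = 4.

For each of the 25 pairs (x, y) ∈ F_5², evaluate f(x, y) mod 5. Record the zeros.
  x = 0: [0↦2, 1↦3, 2↦0, 3↦3, 4↦2]  zeros at y ∈ {2}
  x = 1: [0↦2, 1↦0, 2↦4, 3↦4, 4↦0]  zeros at y ∈ {1, 4}
  x = 2: [0↦2, 1↦2, 2↦3, 3↦0, 4↦3]  zeros at y ∈ {3}
  x = 3: [0↦2, 1↦4, 2↦2, 3↦1, 4↦1]  zeros at y ∈ ∅
  x = 4: [0↦2, 1↦1, 2↦1, 3↦2, 4↦4]  zeros at y ∈ ∅
Collecting zeros: affine points = {(0, 2), (1, 1), (1, 4), (2, 3)}.
Total count |C(F_5)_aff| = 4.


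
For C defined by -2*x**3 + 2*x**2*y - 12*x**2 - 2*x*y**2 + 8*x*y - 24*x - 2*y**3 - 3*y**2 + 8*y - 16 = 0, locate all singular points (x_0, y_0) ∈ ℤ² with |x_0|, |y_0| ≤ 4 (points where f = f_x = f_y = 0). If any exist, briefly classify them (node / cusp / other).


Singular points: {(-2, 0)}; classification: cusp.

Compute partial derivatives:
  f_x = -6*x**2 + 4*x*y - 24*x - 2*y**2 + 8*y - 24.
  f_y = 2*x**2 - 4*x*y + 8*x - 6*y**2 - 6*y + 8.
Scan x_0 ∈ {−4, ..., 4}. For each x_0, f_y(x_0, y) is a polynomial in y; find its integer roots y ∈ {−4, ..., 4}, then test f_x and f at those candidates.
  x = -4: f_y(-4, y) = -6*y**2 + 10*y + 8; no integer root y with |y| ≤ 4.
  x = -3: f_y(-3, y) = -6*y**2 + 6*y + 2; no integer root y with |y| ≤ 4.
  x = -2: f_y(-2, y) = -6*y**2 + 2*y; vanishes at y ∈ {0}. (-2, 0): f_x = 0, f = 0 — SINGULAR.
  x = -1: f_y(-1, y) = -6*y**2 - 2*y + 2; no integer root y with |y| ≤ 4.
  x = 0: f_y(0, y) = -6*y**2 - 6*y + 8; no integer root y with |y| ≤ 4.
  x = 1: f_y(1, y) = -6*y**2 - 10*y + 18; no integer root y with |y| ≤ 4.
  x = 2: f_y(2, y) = -6*y**2 - 14*y + 32; no integer root y with |y| ≤ 4.
  x = 3: f_y(3, y) = -6*y**2 - 18*y + 50; no integer root y with |y| ≤ 4.
  x = 4: f_y(4, y) = -6*y**2 - 22*y + 72; no integer root y with |y| ≤ 4.
Only singular point on the grid: (-2, 0).
Classify: substitute x = -2 + u, y = 0 + v and expand: f = -2*u**3 + 2*u**2*v - 2*u*v**2 - 2*v**3 + v**2.
No constant or linear terms (consistent with a singular point). Quadratic part: v**2. Cubic part: -2*u**3 + 2*u**2*v - 2*u*v**2 - 2*v**3.
The quadratic part v**2 is a perfect square, so there is a single (double) tangent line v = 0, i.e. y = 0. Restricting the cubic part to that line (v = 0) leaves -2*u**3 ≠ 0, so f is not divisible by v and the branch is v² ≈ 2*u**3 to lowest order — this is a cusp.
Classification: cusp.


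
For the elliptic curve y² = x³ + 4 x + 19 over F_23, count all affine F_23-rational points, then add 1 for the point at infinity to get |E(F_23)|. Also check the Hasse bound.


Affine points = {(1, 1), (1, 22), (2, 9), (2, 14), (3, 9), (3, 14), (5, 7), (5, 16), (6, 11), (6, 12), (9, 5), (9, 18), (10, 1), (10, 22), (12, 1), (12, 22), (14, 6), (14, 17), (15, 2), (15, 21), (16, 4), (16, 19), (17, 3), (17, 20), (18, 9), (18, 14), (19, 10), (19, 13), (20, 7), (20, 16), (21, 7), (21, 16)}; affine count = 32; |E(F_23)| = 33.

Discriminant check: Δ ∝ 4a³ + 27b² = 4·4³ + 27·19² = 4·64 + 27·361 ≡ 21 (mod 23). Nonzero ⇒ E is nonsingular.
For each x ∈ F_23, compute rhs = x³ + 4·x + 19 mod 23, then count y ∈ F_23 with y² ≡ rhs.
  x = 0: rhs = 19, matching y values: none (0 points).
  x = 1: rhs = 1, matching y values: 1, 22 (2 points).
  x = 2: rhs = 12, matching y values: 9, 14 (2 points).
  x = 3: rhs = 12, matching y values: 9, 14 (2 points).
  x = 4: rhs = 7, matching y values: none (0 points).
  x = 5: rhs = 3, matching y values: 7, 16 (2 points).
  x = 6: rhs = 6, matching y values: 11, 12 (2 points).
  x = 7: rhs = 22, matching y values: none (0 points).
  x = 8: rhs = 11, matching y values: none (0 points).
  x = 9: rhs = 2, matching y values: 5, 18 (2 points).
  x = 10: rhs = 1, matching y values: 1, 22 (2 points).
  x = 11: rhs = 14, matching y values: none (0 points).
  x = 12: rhs = 1, matching y values: 1, 22 (2 points).
  x = 13: rhs = 14, matching y values: none (0 points).
  x = 14: rhs = 13, matching y values: 6, 17 (2 points).
  x = 15: rhs = 4, matching y values: 2, 21 (2 points).
  x = 16: rhs = 16, matching y values: 4, 19 (2 points).
  x = 17: rhs = 9, matching y values: 3, 20 (2 points).
  x = 18: rhs = 12, matching y values: 9, 14 (2 points).
  x = 19: rhs = 8, matching y values: 10, 13 (2 points).
  x = 20: rhs = 3, matching y values: 7, 16 (2 points).
  x = 21: rhs = 3, matching y values: 7, 16 (2 points).
  x = 22: rhs = 14, matching y values: none (0 points).
Total affine count: 32.
Full point count |E(F_23)| = 32 + 1 = 33.
Hasse bound: |33 − (23+1)| = |9| = 9 ≤ 2√23 ≈ 9.5917 ✓.


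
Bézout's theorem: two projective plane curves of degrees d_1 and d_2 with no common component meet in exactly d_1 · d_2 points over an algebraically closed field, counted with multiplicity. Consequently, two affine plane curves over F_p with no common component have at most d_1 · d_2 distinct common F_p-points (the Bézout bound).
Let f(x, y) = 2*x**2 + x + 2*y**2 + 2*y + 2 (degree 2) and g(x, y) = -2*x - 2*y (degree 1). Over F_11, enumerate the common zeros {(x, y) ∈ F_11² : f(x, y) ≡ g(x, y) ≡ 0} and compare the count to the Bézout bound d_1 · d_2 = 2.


Common zeros: ∅; count = 0; Bézout bound = 2.

deg(f) = 2, deg(g) = 1, so Bézout bound = 2.
Scan x ∈ F_11. For each x, list the y ∈ F_11 with f(x, y) ≡ 0 and those with g(x, y) ≡ 0 (mod 11); the common zeros in that column are the intersection.
  x = 0: f ≡ 0 at y ∈ ∅; g ≡ 0 at y ∈ {0}; common: ∅.
  x = 1: f ≡ 0 at y ∈ ∅; g ≡ 0 at y ∈ {10}; common: ∅.
  x = 2: f ≡ 0 at y ∈ ∅; g ≡ 0 at y ∈ {9}; common: ∅.
  x = 3: f ≡ 0 at y ∈ ∅; g ≡ 0 at y ∈ {8}; common: ∅.
  x = 4: f ≡ 0 at y ∈ ∅; g ≡ 0 at y ∈ {7}; common: ∅.
  x = 5: f ≡ 0 at y ∈ ∅; g ≡ 0 at y ∈ {6}; common: ∅.
  x = 6: f ≡ 0 at y ∈ ∅; g ≡ 0 at y ∈ {5}; common: ∅.
  x = 7: f ≡ 0 at y ∈ ∅; g ≡ 0 at y ∈ {4}; common: ∅.
  x = 8: f ≡ 0 at y ∈ {5}; g ≡ 0 at y ∈ {3}; common: ∅.
  x = 9: f ≡ 0 at y ∈ ∅; g ≡ 0 at y ∈ {2}; common: ∅.
  x = 10: f ≡ 0 at y ∈ ∅; g ≡ 0 at y ∈ {1}; common: ∅.
Collecting: common zeros = ∅, so the count is 0.
Comparison with the Bézout bound: 0 ≤ 2 = deg(f)·deg(g), as expected for curves with no common component (the affine F_11-count falls short of the bound because intersections may lie at infinity, over extension fields, or carry multiplicity).


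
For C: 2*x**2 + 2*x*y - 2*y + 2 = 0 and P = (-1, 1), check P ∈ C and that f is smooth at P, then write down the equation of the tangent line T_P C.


Tangent line at P: -2*x - 4*y + 2 = 0.

Step 1: f(-1, 1) = 0, so P lies on C.
Step 2: partial derivatives
  f_x(x, y) = 4*x + 2*y, f_y(x, y) = 2*x - 2.
  f_x(P) = -2, f_y(P) = -4 (gradient nonzero, so P is smooth).
Step 3: tangent line at P: -2·(x − -1) + -4·(y − 1) = 0.
Expanding: -2*x - 4*y + 2 = 0.


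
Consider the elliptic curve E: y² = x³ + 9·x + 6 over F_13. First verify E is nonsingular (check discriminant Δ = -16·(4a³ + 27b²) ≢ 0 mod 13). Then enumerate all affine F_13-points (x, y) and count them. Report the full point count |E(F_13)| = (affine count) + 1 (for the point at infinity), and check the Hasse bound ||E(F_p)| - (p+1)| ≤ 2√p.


Affine points = {(1, 4), (1, 9), (6, 4), (6, 9), (7, 3), (7, 10), (9, 6), (9, 7), (10, 2), (10, 11), (12, 3), (12, 10)}; affine count = 12; |E(F_13)| = 13.

Discriminant check: Δ ∝ 4a³ + 27b² = 4·9³ + 27·6² = 4·729 + 27·36 ≡ 1 (mod 13). Nonzero ⇒ E is nonsingular.
For each x ∈ F_13, compute rhs = x³ + 9·x + 6 mod 13, then count y ∈ F_13 with y² ≡ rhs.
  x = 0: rhs = 6, matching y values: none (0 points).
  x = 1: rhs = 3, matching y values: 4, 9 (2 points).
  x = 2: rhs = 6, matching y values: none (0 points).
  x = 3: rhs = 8, matching y values: none (0 points).
  x = 4: rhs = 2, matching y values: none (0 points).
  x = 5: rhs = 7, matching y values: none (0 points).
  x = 6: rhs = 3, matching y values: 4, 9 (2 points).
  x = 7: rhs = 9, matching y values: 3, 10 (2 points).
  x = 8: rhs = 5, matching y values: none (0 points).
  x = 9: rhs = 10, matching y values: 6, 7 (2 points).
  x = 10: rhs = 4, matching y values: 2, 11 (2 points).
  x = 11: rhs = 6, matching y values: none (0 points).
  x = 12: rhs = 9, matching y values: 3, 10 (2 points).
Total affine count: 12.
Full point count |E(F_13)| = 12 + 1 = 13.
Hasse bound: |13 − (13+1)| = |-1| = 1 ≤ 2√13 ≈ 7.2111 ✓.


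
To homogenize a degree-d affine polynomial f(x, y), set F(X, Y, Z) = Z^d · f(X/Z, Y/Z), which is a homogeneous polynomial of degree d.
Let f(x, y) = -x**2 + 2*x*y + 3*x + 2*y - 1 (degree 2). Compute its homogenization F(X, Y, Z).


F(X, Y, Z) = -X**2 + 2*X*Y + 3*X*Z + 2*Y*Z - Z**2

deg(f) = 2.
Substitute x = X/Z, y = Y/Z into f, then multiply by Z^2.
  monomial -1·x^2·y^0 ↦ -1·X^2·Y^0·Z^0.
  monomial 2·x^1·y^1 ↦ 2·X^1·Y^1·Z^0.
  monomial 3·x^1·y^0 ↦ 3·X^1·Y^0·Z^1.
  monomial 2·x^0·y^1 ↦ 2·X^0·Y^1·Z^1.
  monomial -1·x^0·y^0 ↦ -1·X^0·Y^0·Z^2.
Collecting: F(X, Y, Z) = -X**2 + 2*X*Y + 3*X*Z + 2*Y*Z - Z**2.


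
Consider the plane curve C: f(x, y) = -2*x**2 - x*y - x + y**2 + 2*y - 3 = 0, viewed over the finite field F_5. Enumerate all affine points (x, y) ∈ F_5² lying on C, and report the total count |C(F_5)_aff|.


Affine F_5-points: {(0, 1), (0, 2), (1, 2), (4, 1)}; count = 4.

For each of the 25 pairs (x, y) ∈ F_5², evaluate f(x, y) mod 5. Record the zeros.
  x = 0: [0↦2, 1↦0, 2↦0, 3↦2, 4↦1]  zeros at y ∈ {1, 2}
  x = 1: [0↦4, 1↦1, 2↦0, 3↦1, 4↦4]  zeros at y ∈ {2}
  x = 2: [0↦2, 1↦3, 2↦1, 3↦1, 4↦3]  zeros at y ∈ ∅
  x = 3: [0↦1, 1↦1, 2↦3, 3↦2, 4↦3]  zeros at y ∈ ∅
  x = 4: [0↦1, 1↦0, 2↦1, 3↦4, 4↦4]  zeros at y ∈ {1}
Collecting zeros: affine points = {(0, 1), (0, 2), (1, 2), (4, 1)}.
Total count |C(F_5)_aff| = 4.


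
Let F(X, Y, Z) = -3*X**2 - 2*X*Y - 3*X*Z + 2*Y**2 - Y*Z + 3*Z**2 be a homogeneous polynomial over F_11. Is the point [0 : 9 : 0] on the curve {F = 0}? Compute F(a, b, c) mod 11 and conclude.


F(0,9,0) ≡ 8 (mod 11); P is NOT on the curve.

Evaluate F(0, 9, 0) term-by-term (mod 11).
  -3*X**2 ↦ -3·0·1·1 = 0
  -2*X*Y ↦ -2·0·9·1 = 0
  -3*X*Z ↦ -3·0·1·0 = 0
  2*Y**2 ↦ 2·1·81·1 = 162
  -Y*Z ↦ -1·1·9·0 = 0
  3*Z**2 ↦ 3·1·1·0 = 0
Sum: F(0, 9, 0) = (0) + (0) + (0) + (162) + (0) + (0) = 162.
Reducing mod 11: 162 ≡ 8 (mod 11).
Since F(a, b, c) ≡ 8 ≠ 0 (mod 11), P does NOT lie on the curve.


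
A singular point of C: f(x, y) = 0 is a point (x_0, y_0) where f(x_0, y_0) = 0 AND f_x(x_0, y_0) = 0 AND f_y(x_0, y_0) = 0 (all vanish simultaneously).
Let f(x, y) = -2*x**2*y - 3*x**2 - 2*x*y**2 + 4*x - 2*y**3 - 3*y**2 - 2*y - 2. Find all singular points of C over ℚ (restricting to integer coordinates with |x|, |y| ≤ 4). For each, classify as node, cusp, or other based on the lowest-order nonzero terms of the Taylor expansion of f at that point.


Singular points: {(1, -1)}; classification: node.

Compute partial derivatives:
  f_x = -4*x*y - 6*x - 2*y**2 + 4.
  f_y = -2*x**2 - 4*x*y - 6*y**2 - 6*y - 2.
Scan x_0 ∈ {−4, ..., 4}. For each x_0, f_y(x_0, y) is a polynomial in y; find its integer roots y ∈ {−4, ..., 4}, then test f_x and f at those candidates.
  x = -4: f_y(-4, y) = -6*y**2 + 10*y - 34; no integer root y with |y| ≤ 4.
  x = -3: f_y(-3, y) = -6*y**2 + 6*y - 20; no integer root y with |y| ≤ 4.
  x = -2: f_y(-2, y) = -6*y**2 + 2*y - 10; no integer root y with |y| ≤ 4.
  x = -1: f_y(-1, y) = -6*y**2 - 2*y - 4; no integer root y with |y| ≤ 4.
  x = 0: f_y(0, y) = -6*y**2 - 6*y - 2; no integer root y with |y| ≤ 4.
  x = 1: f_y(1, y) = -6*y**2 - 10*y - 4; vanishes at y ∈ {-1}. (1, -1): f_x = 0, f = 0 — SINGULAR.
  x = 2: f_y(2, y) = -6*y**2 - 14*y - 10; no integer root y with |y| ≤ 4.
  x = 3: f_y(3, y) = -6*y**2 - 18*y - 20; no integer root y with |y| ≤ 4.
  x = 4: f_y(4, y) = -6*y**2 - 22*y - 34; no integer root y with |y| ≤ 4.
Only singular point on the grid: (1, -1).
Classify: substitute x = 1 + u, y = -1 + v and expand: f = -2*u**2*v - u**2 - 2*u*v**2 - 2*v**3 + v**2.
No constant or linear terms (consistent with a singular point). Quadratic part: -u**2 + v**2. Cubic part: -2*u**2*v - 2*u*v**2 - 2*v**3.
The quadratic part v**2 - u**2 = (v − u)(v + u) splits into two distinct linear factors, so there are two distinct tangent lines y − -1 = ±(x − 1) — this is a node (ordinary double point).
Classification: node.


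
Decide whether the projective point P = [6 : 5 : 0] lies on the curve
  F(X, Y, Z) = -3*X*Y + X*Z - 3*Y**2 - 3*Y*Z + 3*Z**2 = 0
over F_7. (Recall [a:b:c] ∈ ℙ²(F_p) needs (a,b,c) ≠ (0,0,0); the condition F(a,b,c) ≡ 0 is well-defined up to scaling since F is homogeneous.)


F(6,5,0) ≡ 3 (mod 7); P is NOT on the curve.

Evaluate F(6, 5, 0) term-by-term (mod 7).
  -3*X*Y ↦ -3·6·5·1 = -90
  X*Z ↦ 1·6·1·0 = 0
  -3*Y**2 ↦ -3·1·25·1 = -75
  -3*Y*Z ↦ -3·1·5·0 = 0
  3*Z**2 ↦ 3·1·1·0 = 0
Sum: F(6, 5, 0) = (-90) + (0) + (-75) + (0) + (0) = -165.
Reducing mod 7: -165 ≡ 3 (mod 7).
Since F(a, b, c) ≡ 3 ≠ 0 (mod 7), P does NOT lie on the curve.


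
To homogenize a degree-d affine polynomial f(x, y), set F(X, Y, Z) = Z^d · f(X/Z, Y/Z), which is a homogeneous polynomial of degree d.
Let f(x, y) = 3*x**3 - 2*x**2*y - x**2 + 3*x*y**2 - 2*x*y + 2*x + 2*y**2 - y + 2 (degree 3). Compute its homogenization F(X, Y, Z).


F(X, Y, Z) = 3*X**3 - 2*X**2*Y - X**2*Z + 3*X*Y**2 - 2*X*Y*Z + 2*X*Z**2 + 2*Y**2*Z - Y*Z**2 + 2*Z**3

deg(f) = 3.
Substitute x = X/Z, y = Y/Z into f, then multiply by Z^3.
  monomial 3·x^3·y^0 ↦ 3·X^3·Y^0·Z^0.
  monomial -2·x^2·y^1 ↦ -2·X^2·Y^1·Z^0.
  monomial -1·x^2·y^0 ↦ -1·X^2·Y^0·Z^1.
  monomial 3·x^1·y^2 ↦ 3·X^1·Y^2·Z^0.
  monomial -2·x^1·y^1 ↦ -2·X^1·Y^1·Z^1.
  monomial 2·x^1·y^0 ↦ 2·X^1·Y^0·Z^2.
  monomial 2·x^0·y^2 ↦ 2·X^0·Y^2·Z^1.
  monomial -1·x^0·y^1 ↦ -1·X^0·Y^1·Z^2.
  monomial 2·x^0·y^0 ↦ 2·X^0·Y^0·Z^3.
Collecting: F(X, Y, Z) = 3*X**3 - 2*X**2*Y - X**2*Z + 3*X*Y**2 - 2*X*Y*Z + 2*X*Z**2 + 2*Y**2*Z - Y*Z**2 + 2*Z**3.


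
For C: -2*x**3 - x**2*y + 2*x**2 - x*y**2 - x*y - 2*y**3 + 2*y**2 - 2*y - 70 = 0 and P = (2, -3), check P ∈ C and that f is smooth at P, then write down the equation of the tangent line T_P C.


Tangent line at P: -10*x - 62*y - 166 = 0.

Step 1: f(2, -3) = 0, so P lies on C.
Step 2: partial derivatives
  f_x(x, y) = -6*x**2 - 2*x*y + 4*x - y**2 - y, f_y(x, y) = -x**2 - 2*x*y - x - 6*y**2 + 4*y - 2.
  f_x(P) = -10, f_y(P) = -62 (gradient nonzero, so P is smooth).
Step 3: tangent line at P: -10·(x − 2) + -62·(y − -3) = 0.
Expanding: -10*x - 62*y - 166 = 0.


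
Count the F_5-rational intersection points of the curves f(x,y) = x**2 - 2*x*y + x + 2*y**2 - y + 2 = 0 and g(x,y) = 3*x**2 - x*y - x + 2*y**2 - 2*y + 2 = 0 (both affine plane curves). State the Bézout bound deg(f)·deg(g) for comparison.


Common zeros: {(2, 1)}; count = 1; Bézout bound = 4.

deg(f) = 2, deg(g) = 2, so Bézout bound = 4.
Scan x ∈ F_5. For each x, list the y ∈ F_5 with f(x, y) ≡ 0 and those with g(x, y) ≡ 0 (mod 5); the common zeros in that column are the intersection.
  x = 0: f ≡ 0 at y ∈ {4}; g ≡ 0 at y ∈ ∅; common: ∅.
  x = 1: f ≡ 0 at y ∈ ∅; g ≡ 0 at y ∈ ∅; common: ∅.
  x = 2: f ≡ 0 at y ∈ {1, 4}; g ≡ 0 at y ∈ {1}; common: {1}.
  x = 3: f ≡ 0 at y ∈ ∅; g ≡ 0 at y ∈ ∅; common: ∅.
  x = 4: f ≡ 0 at y ∈ {1}; g ≡ 0 at y ∈ ∅; common: ∅.
Collecting: common zeros = {(2, 1)}, so the count is 1.
Comparison with the Bézout bound: 1 ≤ 4 = deg(f)·deg(g), as expected for curves with no common component (the affine F_5-count falls short of the bound because intersections may lie at infinity, over extension fields, or carry multiplicity).


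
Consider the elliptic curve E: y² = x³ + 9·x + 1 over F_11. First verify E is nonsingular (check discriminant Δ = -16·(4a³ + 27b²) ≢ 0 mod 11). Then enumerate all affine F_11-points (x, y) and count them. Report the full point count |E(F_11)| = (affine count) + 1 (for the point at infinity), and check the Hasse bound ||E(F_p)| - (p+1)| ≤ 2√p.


Affine points = {(0, 1), (0, 10), (1, 0), (2, 4), (2, 7), (3, 0), (7, 0)}; affine count = 7; |E(F_11)| = 8.

Discriminant check: Δ ∝ 4a³ + 27b² = 4·9³ + 27·1² = 4·729 + 27·1 ≡ 6 (mod 11). Nonzero ⇒ E is nonsingular.
For each x ∈ F_11, compute rhs = x³ + 9·x + 1 mod 11, then count y ∈ F_11 with y² ≡ rhs.
  x = 0: rhs = 1, matching y values: 1, 10 (2 points).
  x = 1: rhs = 0, matching y values: 0 (1 points).
  x = 2: rhs = 5, matching y values: 4, 7 (2 points).
  x = 3: rhs = 0, matching y values: 0 (1 points).
  x = 4: rhs = 2, matching y values: none (0 points).
  x = 5: rhs = 6, matching y values: none (0 points).
  x = 6: rhs = 7, matching y values: none (0 points).
  x = 7: rhs = 0, matching y values: 0 (1 points).
  x = 8: rhs = 2, matching y values: none (0 points).
  x = 9: rhs = 8, matching y values: none (0 points).
  x = 10: rhs = 2, matching y values: none (0 points).
Total affine count: 7.
Full point count |E(F_11)| = 7 + 1 = 8.
Hasse bound: |8 − (11+1)| = |-4| = 4 ≤ 2√11 ≈ 6.6332 ✓.


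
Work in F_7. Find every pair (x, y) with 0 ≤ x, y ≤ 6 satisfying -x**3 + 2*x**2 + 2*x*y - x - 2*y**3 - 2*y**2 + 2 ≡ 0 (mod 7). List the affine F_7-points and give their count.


Affine F_7-points: {(0, 3), (1, 1), (1, 6), (2, 0), (2, 1), (2, 5), (3, 5), (4, 2), (4, 5), (4, 6), (6, 1)}; count = 11.

For each of the 49 pairs (x, y) ∈ F_7², evaluate f(x, y) mod 7. Record the zeros.
  x = 0: [0↦2, 1↦5, 2↦6, 3↦0, 4↦3, 5↦3, 6↦2]  zeros at y ∈ {3}
  x = 1: [0↦2, 1↦0, 2↦3, 3↦6, 4↦4, 5↦6, 6↦0]  zeros at y ∈ {1, 6}
  x = 2: [0↦0, 1↦0, 2↦5, 3↦3, 4↦3, 5↦0, 6↦3]  zeros at y ∈ {0, 1, 5}
  x = 3: [0↦4, 1↦6, 2↦6, 3↦6, 4↦1, 5↦0, 6↦5]  zeros at y ∈ {5}
  x = 4: [0↦1, 1↦5, 2↦0, 3↦2, 4↦6, 5↦0, 6↦0]  zeros at y ∈ {2, 5, 6}
  x = 5: [0↦6, 1↦5, 2↦2, 3↦6, 4↦5, 5↦1, 6↦3]  zeros at y ∈ ∅
  x = 6: [0↦6, 1↦0, 2↦6, 3↦5, 4↦6, 5↦4, 6↦1]  zeros at y ∈ {1}
Collecting zeros: affine points = {(0, 3), (1, 1), (1, 6), (2, 0), (2, 1), (2, 5), (3, 5), (4, 2), (4, 5), (4, 6), (6, 1)}.
Total count |C(F_7)_aff| = 11.


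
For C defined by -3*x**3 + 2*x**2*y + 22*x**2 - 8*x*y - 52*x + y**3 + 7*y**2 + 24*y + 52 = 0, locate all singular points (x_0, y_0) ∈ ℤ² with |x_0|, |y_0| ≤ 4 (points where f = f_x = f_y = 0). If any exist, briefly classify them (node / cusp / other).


Singular points: {(2, -2)}; classification: cusp.

Compute partial derivatives:
  f_x = -9*x**2 + 4*x*y + 44*x - 8*y - 52.
  f_y = 2*x**2 - 8*x + 3*y**2 + 14*y + 24.
Scan x_0 ∈ {−4, ..., 4}. For each x_0, f_y(x_0, y) is a polynomial in y; find its integer roots y ∈ {−4, ..., 4}, then test f_x and f at those candidates.
  x = -4: f_y(-4, y) = 3*y**2 + 14*y + 88; no integer root y with |y| ≤ 4.
  x = -3: f_y(-3, y) = 3*y**2 + 14*y + 66; no integer root y with |y| ≤ 4.
  x = -2: f_y(-2, y) = 3*y**2 + 14*y + 48; no integer root y with |y| ≤ 4.
  x = -1: f_y(-1, y) = 3*y**2 + 14*y + 34; no integer root y with |y| ≤ 4.
  x = 0: f_y(0, y) = 3*y**2 + 14*y + 24; no integer root y with |y| ≤ 4.
  x = 1: f_y(1, y) = 3*y**2 + 14*y + 18; no integer root y with |y| ≤ 4.
  x = 2: f_y(2, y) = 3*y**2 + 14*y + 16; vanishes at y ∈ {-2}. (2, -2): f_x = 0, f = 0 — SINGULAR.
  x = 3: f_y(3, y) = 3*y**2 + 14*y + 18; no integer root y with |y| ≤ 4.
  x = 4: f_y(4, y) = 3*y**2 + 14*y + 24; no integer root y with |y| ≤ 4.
Only singular point on the grid: (2, -2).
Classify: substitute x = 2 + u, y = -2 + v and expand: f = -3*u**3 + 2*u**2*v + v**3 + v**2.
No constant or linear terms (consistent with a singular point). Quadratic part: v**2. Cubic part: -3*u**3 + 2*u**2*v + v**3.
The quadratic part v**2 is a perfect square, so there is a single (double) tangent line v = 0, i.e. y = -2. Restricting the cubic part to that line (v = 0) leaves -3*u**3 ≠ 0, so f is not divisible by v and the branch is v² ≈ 3*u**3 to lowest order — this is a cusp.
Classification: cusp.


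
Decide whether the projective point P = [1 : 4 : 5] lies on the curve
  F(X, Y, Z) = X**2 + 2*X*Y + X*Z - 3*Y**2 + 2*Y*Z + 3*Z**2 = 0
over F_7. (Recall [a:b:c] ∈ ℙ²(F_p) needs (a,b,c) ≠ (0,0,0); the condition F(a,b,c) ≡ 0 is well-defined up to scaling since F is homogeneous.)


F(1,4,5) ≡ 4 (mod 7); P is NOT on the curve.

Evaluate F(1, 4, 5) term-by-term (mod 7).
  X**2 ↦ 1·1·1·1 = 1
  2*X*Y ↦ 2·1·4·1 = 8
  X*Z ↦ 1·1·1·5 = 5
  -3*Y**2 ↦ -3·1·16·1 = -48
  2*Y*Z ↦ 2·1·4·5 = 40
  3*Z**2 ↦ 3·1·1·25 = 75
Sum: F(1, 4, 5) = (1) + (8) + (5) + (-48) + (40) + (75) = 81.
Reducing mod 7: 81 ≡ 4 (mod 7).
Since F(a, b, c) ≡ 4 ≠ 0 (mod 7), P does NOT lie on the curve.


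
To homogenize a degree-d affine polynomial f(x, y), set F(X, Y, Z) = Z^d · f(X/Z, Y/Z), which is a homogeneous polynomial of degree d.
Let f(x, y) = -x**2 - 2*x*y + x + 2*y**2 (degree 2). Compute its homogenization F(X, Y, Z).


F(X, Y, Z) = -X**2 - 2*X*Y + X*Z + 2*Y**2

deg(f) = 2.
Substitute x = X/Z, y = Y/Z into f, then multiply by Z^2.
  monomial -1·x^2·y^0 ↦ -1·X^2·Y^0·Z^0.
  monomial -2·x^1·y^1 ↦ -2·X^1·Y^1·Z^0.
  monomial 1·x^1·y^0 ↦ 1·X^1·Y^0·Z^1.
  monomial 2·x^0·y^2 ↦ 2·X^0·Y^2·Z^0.
Collecting: F(X, Y, Z) = -X**2 - 2*X*Y + X*Z + 2*Y**2.


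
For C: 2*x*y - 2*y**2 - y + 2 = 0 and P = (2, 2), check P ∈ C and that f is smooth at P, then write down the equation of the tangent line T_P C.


Tangent line at P: 4*x - 5*y + 2 = 0.

Step 1: f(2, 2) = 0, so P lies on C.
Step 2: partial derivatives
  f_x(x, y) = 2*y, f_y(x, y) = 2*x - 4*y - 1.
  f_x(P) = 4, f_y(P) = -5 (gradient nonzero, so P is smooth).
Step 3: tangent line at P: 4·(x − 2) + -5·(y − 2) = 0.
Expanding: 4*x - 5*y + 2 = 0.


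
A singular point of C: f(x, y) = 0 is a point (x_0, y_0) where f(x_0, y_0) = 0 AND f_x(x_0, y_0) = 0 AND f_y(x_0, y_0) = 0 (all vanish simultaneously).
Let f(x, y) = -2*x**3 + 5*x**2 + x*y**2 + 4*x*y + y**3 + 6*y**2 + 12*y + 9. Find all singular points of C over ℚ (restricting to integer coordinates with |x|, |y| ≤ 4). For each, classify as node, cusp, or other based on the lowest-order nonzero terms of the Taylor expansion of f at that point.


Singular points: {(1, -2)}; classification: node.

Compute partial derivatives:
  f_x = -6*x**2 + 10*x + y**2 + 4*y.
  f_y = 2*x*y + 4*x + 3*y**2 + 12*y + 12.
Scan x_0 ∈ {−4, ..., 4}. For each x_0, f_y(x_0, y) is a polynomial in y; find its integer roots y ∈ {−4, ..., 4}, then test f_x and f at those candidates.
  x = -4: f_y(-4, y) = 3*y**2 + 4*y - 4; vanishes at y ∈ {-2}. (-4, -2): f_x = -140 ≠ 0.
  x = -3: f_y(-3, y) = 3*y**2 + 6*y; vanishes at y ∈ {-2, 0}. (-3, -2): f_x = -88 ≠ 0; (-3, 0): f_x = -84 ≠ 0.
  x = -2: f_y(-2, y) = 3*y**2 + 8*y + 4; vanishes at y ∈ {-2}. (-2, -2): f_x = -48 ≠ 0.
  x = -1: f_y(-1, y) = 3*y**2 + 10*y + 8; vanishes at y ∈ {-2}. (-1, -2): f_x = -20 ≠ 0.
  x = 0: f_y(0, y) = 3*y**2 + 12*y + 12; vanishes at y ∈ {-2}. (0, -2): f_x = -4 ≠ 0.
  x = 1: f_y(1, y) = 3*y**2 + 14*y + 16; vanishes at y ∈ {-2}. (1, -2): f_x = 0, f = 0 — SINGULAR.
  x = 2: f_y(2, y) = 3*y**2 + 16*y + 20; vanishes at y ∈ {-2}. (2, -2): f_x = -8 ≠ 0.
  x = 3: f_y(3, y) = 3*y**2 + 18*y + 24; vanishes at y ∈ {-4, -2}. (3, -4): f_x = -24 ≠ 0; (3, -2): f_x = -28 ≠ 0.
  x = 4: f_y(4, y) = 3*y**2 + 20*y + 28; vanishes at y ∈ {-2}. (4, -2): f_x = -60 ≠ 0.
Only singular point on the grid: (1, -2).
Classify: substitute x = 1 + u, y = -2 + v and expand: f = -2*u**3 - u**2 + u*v**2 + v**3 + v**2.
No constant or linear terms (consistent with a singular point). Quadratic part: -u**2 + v**2. Cubic part: -2*u**3 + u*v**2 + v**3.
The quadratic part v**2 - u**2 = (v − u)(v + u) splits into two distinct linear factors, so there are two distinct tangent lines y − -2 = ±(x − 1) — this is a node (ordinary double point).
Classification: node.


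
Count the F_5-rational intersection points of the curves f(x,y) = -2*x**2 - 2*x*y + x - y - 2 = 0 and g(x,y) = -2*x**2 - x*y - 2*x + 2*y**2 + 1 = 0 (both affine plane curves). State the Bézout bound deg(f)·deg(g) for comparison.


Common zeros: {(1, 4)}; count = 1; Bézout bound = 4.

deg(f) = 2, deg(g) = 2, so Bézout bound = 4.
Scan x ∈ F_5. For each x, list the y ∈ F_5 with f(x, y) ≡ 0 and those with g(x, y) ≡ 0 (mod 5); the common zeros in that column are the intersection.
  x = 0: f ≡ 0 at y ∈ {3}; g ≡ 0 at y ∈ ∅; common: ∅.
  x = 1: f ≡ 0 at y ∈ {4}; g ≡ 0 at y ∈ {4}; common: {4}.
  x = 2: f ≡ 0 at y ∈ ∅; g ≡ 0 at y ∈ ∅; common: ∅.
  x = 3: f ≡ 0 at y ∈ {4}; g ≡ 0 at y ∈ ∅; common: ∅.
  x = 4: f ≡ 0 at y ∈ {0}; g ≡ 0 at y ∈ ∅; common: ∅.
Collecting: common zeros = {(1, 4)}, so the count is 1.
Comparison with the Bézout bound: 1 ≤ 4 = deg(f)·deg(g), as expected for curves with no common component (the affine F_5-count falls short of the bound because intersections may lie at infinity, over extension fields, or carry multiplicity).


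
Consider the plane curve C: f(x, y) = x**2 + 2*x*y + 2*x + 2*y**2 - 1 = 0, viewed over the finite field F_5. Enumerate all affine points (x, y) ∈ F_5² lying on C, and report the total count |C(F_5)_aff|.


Affine F_5-points: {(2, 4), (3, 3), (3, 4), (4, 3)}; count = 4.

For each of the 25 pairs (x, y) ∈ F_5², evaluate f(x, y) mod 5. Record the zeros.
  x = 0: [0↦4, 1↦1, 2↦2, 3↦2, 4↦1]  zeros at y ∈ ∅
  x = 1: [0↦2, 1↦1, 2↦4, 3↦1, 4↦2]  zeros at y ∈ ∅
  x = 2: [0↦2, 1↦3, 2↦3, 3↦2, 4↦0]  zeros at y ∈ {4}
  x = 3: [0↦4, 1↦2, 2↦4, 3↦0, 4↦0]  zeros at y ∈ {3, 4}
  x = 4: [0↦3, 1↦3, 2↦2, 3↦0, 4↦2]  zeros at y ∈ {3}
Collecting zeros: affine points = {(2, 4), (3, 3), (3, 4), (4, 3)}.
Total count |C(F_5)_aff| = 4.


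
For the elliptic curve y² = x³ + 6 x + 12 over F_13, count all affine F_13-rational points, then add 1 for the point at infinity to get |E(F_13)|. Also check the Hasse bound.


Affine points = {(0, 5), (0, 8), (4, 3), (4, 10), (6, 2), (6, 11), (8, 0)}; affine count = 7; |E(F_13)| = 8.

Discriminant check: Δ ∝ 4a³ + 27b² = 4·6³ + 27·12² = 4·216 + 27·144 ≡ 7 (mod 13). Nonzero ⇒ E is nonsingular.
For each x ∈ F_13, compute rhs = x³ + 6·x + 12 mod 13, then count y ∈ F_13 with y² ≡ rhs.
  x = 0: rhs = 12, matching y values: 5, 8 (2 points).
  x = 1: rhs = 6, matching y values: none (0 points).
  x = 2: rhs = 6, matching y values: none (0 points).
  x = 3: rhs = 5, matching y values: none (0 points).
  x = 4: rhs = 9, matching y values: 3, 10 (2 points).
  x = 5: rhs = 11, matching y values: none (0 points).
  x = 6: rhs = 4, matching y values: 2, 11 (2 points).
  x = 7: rhs = 7, matching y values: none (0 points).
  x = 8: rhs = 0, matching y values: 0 (1 points).
  x = 9: rhs = 2, matching y values: none (0 points).
  x = 10: rhs = 6, matching y values: none (0 points).
  x = 11: rhs = 5, matching y values: none (0 points).
  x = 12: rhs = 5, matching y values: none (0 points).
Total affine count: 7.
Full point count |E(F_13)| = 7 + 1 = 8.
Hasse bound: |8 − (13+1)| = |-6| = 6 ≤ 2√13 ≈ 7.2111 ✓.


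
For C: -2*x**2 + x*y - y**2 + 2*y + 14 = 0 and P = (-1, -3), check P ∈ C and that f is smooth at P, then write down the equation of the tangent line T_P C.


Tangent line at P: x + 7*y + 22 = 0.

Step 1: f(-1, -3) = 0, so P lies on C.
Step 2: partial derivatives
  f_x(x, y) = -4*x + y, f_y(x, y) = x - 2*y + 2.
  f_x(P) = 1, f_y(P) = 7 (gradient nonzero, so P is smooth).
Step 3: tangent line at P: 1·(x − -1) + 7·(y − -3) = 0.
Expanding: x + 7*y + 22 = 0.


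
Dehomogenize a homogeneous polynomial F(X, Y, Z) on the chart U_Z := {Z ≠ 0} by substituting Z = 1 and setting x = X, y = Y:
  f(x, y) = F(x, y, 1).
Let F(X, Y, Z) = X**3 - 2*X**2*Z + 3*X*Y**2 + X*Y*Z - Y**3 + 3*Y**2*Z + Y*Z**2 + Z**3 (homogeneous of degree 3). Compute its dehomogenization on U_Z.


f(x, y) = x**3 - 2*x**2 + 3*x*y**2 + x*y - y**3 + 3*y**2 + y + 1

On U_Z we set Z = 1. Each monomial c·X^i·Y^j·Z^k in F becomes c·x^i·y^j·1^k = c·x^i·y^j.
Substituting Z = 1: F(X, Y, 1) = x**3 - 2*x**2 + 3*x*y**2 + x*y - y**3 + 3*y**2 + y + 1.
Note: deg(f) ≤ deg(F) = 3; strict inequality happens when F is divisible by Z (lost terms).


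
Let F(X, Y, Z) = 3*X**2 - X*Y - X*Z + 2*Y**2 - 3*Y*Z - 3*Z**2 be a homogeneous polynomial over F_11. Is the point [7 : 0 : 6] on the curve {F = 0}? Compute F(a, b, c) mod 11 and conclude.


F(7,0,6) ≡ 8 (mod 11); P is NOT on the curve.

Evaluate F(7, 0, 6) term-by-term (mod 11).
  3*X**2 ↦ 3·49·1·1 = 147
  -X*Y ↦ -1·7·0·1 = 0
  -X*Z ↦ -1·7·1·6 = -42
  2*Y**2 ↦ 2·1·0·1 = 0
  -3*Y*Z ↦ -3·1·0·6 = 0
  -3*Z**2 ↦ -3·1·1·36 = -108
Sum: F(7, 0, 6) = (147) + (0) + (-42) + (0) + (0) + (-108) = -3.
Reducing mod 11: -3 ≡ 8 (mod 11).
Since F(a, b, c) ≡ 8 ≠ 0 (mod 11), P does NOT lie on the curve.


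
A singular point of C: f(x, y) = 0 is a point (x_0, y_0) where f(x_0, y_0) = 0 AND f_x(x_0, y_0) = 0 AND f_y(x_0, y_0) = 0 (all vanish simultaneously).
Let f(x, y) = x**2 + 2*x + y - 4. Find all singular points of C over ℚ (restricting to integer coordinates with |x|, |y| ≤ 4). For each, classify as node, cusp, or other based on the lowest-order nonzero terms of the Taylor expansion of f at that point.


No singular points in the scanned grid; C is smooth there.

Compute partial derivatives:
  f_x = 2*x + 2.
  f_y = 1.
f_y = 1 is a nonzero constant, so f_y never vanishes: no point (x, y) can satisfy f = f_x = f_y = 0. In particular no (x, y) ∈ {−4, ..., 4}² is singular; the curve is smooth.


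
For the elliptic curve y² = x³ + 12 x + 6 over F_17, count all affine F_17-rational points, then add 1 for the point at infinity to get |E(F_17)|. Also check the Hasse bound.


Affine points = {(1, 6), (1, 11), (2, 2), (2, 15), (3, 1), (3, 16), (4, 4), (4, 13), (5, 2), (5, 15), (7, 5), (7, 12), (8, 6), (8, 11), (10, 2), (10, 15), (12, 5), (12, 12), (13, 8), (13, 9), (15, 5), (15, 12)}; affine count = 22; |E(F_17)| = 23.

Discriminant check: Δ ∝ 4a³ + 27b² = 4·12³ + 27·6² = 4·1728 + 27·36 ≡ 13 (mod 17). Nonzero ⇒ E is nonsingular.
For each x ∈ F_17, compute rhs = x³ + 12·x + 6 mod 17, then count y ∈ F_17 with y² ≡ rhs.
  x = 0: rhs = 6, matching y values: none (0 points).
  x = 1: rhs = 2, matching y values: 6, 11 (2 points).
  x = 2: rhs = 4, matching y values: 2, 15 (2 points).
  x = 3: rhs = 1, matching y values: 1, 16 (2 points).
  x = 4: rhs = 16, matching y values: 4, 13 (2 points).
  x = 5: rhs = 4, matching y values: 2, 15 (2 points).
  x = 6: rhs = 5, matching y values: none (0 points).
  x = 7: rhs = 8, matching y values: 5, 12 (2 points).
  x = 8: rhs = 2, matching y values: 6, 11 (2 points).
  x = 9: rhs = 10, matching y values: none (0 points).
  x = 10: rhs = 4, matching y values: 2, 15 (2 points).
  x = 11: rhs = 7, matching y values: none (0 points).
  x = 12: rhs = 8, matching y values: 5, 12 (2 points).
  x = 13: rhs = 13, matching y values: 8, 9 (2 points).
  x = 14: rhs = 11, matching y values: none (0 points).
  x = 15: rhs = 8, matching y values: 5, 12 (2 points).
  x = 16: rhs = 10, matching y values: none (0 points).
Total affine count: 22.
Full point count |E(F_17)| = 22 + 1 = 23.
Hasse bound: |23 − (17+1)| = |5| = 5 ≤ 2√17 ≈ 8.2462 ✓.


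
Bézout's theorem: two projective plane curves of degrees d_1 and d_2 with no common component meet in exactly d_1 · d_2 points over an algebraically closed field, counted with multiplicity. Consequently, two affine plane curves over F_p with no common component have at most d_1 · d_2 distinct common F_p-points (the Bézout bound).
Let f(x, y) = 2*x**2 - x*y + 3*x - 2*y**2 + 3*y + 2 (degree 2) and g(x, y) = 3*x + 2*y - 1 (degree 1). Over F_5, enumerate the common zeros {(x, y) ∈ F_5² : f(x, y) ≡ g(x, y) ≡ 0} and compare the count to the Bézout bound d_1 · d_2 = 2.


Common zeros: ∅; count = 0; Bézout bound = 2.

deg(f) = 2, deg(g) = 1, so Bézout bound = 2.
Scan x ∈ F_5. For each x, list the y ∈ F_5 with f(x, y) ≡ 0 and those with g(x, y) ≡ 0 (mod 5); the common zeros in that column are the intersection.
  x = 0: f ≡ 0 at y ∈ {2}; g ≡ 0 at y ∈ {3}; common: ∅.
  x = 1: f ≡ 0 at y ∈ {3}; g ≡ 0 at y ∈ {4}; common: ∅.
  x = 2: f ≡ 0 at y ∈ {1, 2}; g ≡ 0 at y ∈ {0}; common: ∅.
  x = 3: f ≡ 0 at y ∈ ∅; g ≡ 0 at y ∈ {1}; common: ∅.
  x = 4: f ≡ 0 at y ∈ {3, 4}; g ≡ 0 at y ∈ {2}; common: ∅.
Collecting: common zeros = ∅, so the count is 0.
Comparison with the Bézout bound: 0 ≤ 2 = deg(f)·deg(g), as expected for curves with no common component (the affine F_5-count falls short of the bound because intersections may lie at infinity, over extension fields, or carry multiplicity).


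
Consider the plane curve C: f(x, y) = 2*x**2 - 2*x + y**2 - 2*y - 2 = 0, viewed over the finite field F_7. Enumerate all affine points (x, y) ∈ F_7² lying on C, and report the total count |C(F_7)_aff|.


Affine F_7-points: {(4, 1)}; count = 1.

For each of the 49 pairs (x, y) ∈ F_7², evaluate f(x, y) mod 7. Record the zeros.
  x = 0: [0↦5, 1↦4, 2↦5, 3↦1, 4↦6, 5↦6, 6↦1]  zeros at y ∈ ∅
  x = 1: [0↦5, 1↦4, 2↦5, 3↦1, 4↦6, 5↦6, 6↦1]  zeros at y ∈ ∅
  x = 2: [0↦2, 1↦1, 2↦2, 3↦5, 4↦3, 5↦3, 6↦5]  zeros at y ∈ ∅
  x = 3: [0↦3, 1↦2, 2↦3, 3↦6, 4↦4, 5↦4, 6↦6]  zeros at y ∈ ∅
  x = 4: [0↦1, 1↦0, 2↦1, 3↦4, 4↦2, 5↦2, 6↦4]  zeros at y ∈ {1}
  x = 5: [0↦3, 1↦2, 2↦3, 3↦6, 4↦4, 5↦4, 6↦6]  zeros at y ∈ ∅
  x = 6: [0↦2, 1↦1, 2↦2, 3↦5, 4↦3, 5↦3, 6↦5]  zeros at y ∈ ∅
Collecting zeros: affine points = {(4, 1)}.
Total count |C(F_7)_aff| = 1.


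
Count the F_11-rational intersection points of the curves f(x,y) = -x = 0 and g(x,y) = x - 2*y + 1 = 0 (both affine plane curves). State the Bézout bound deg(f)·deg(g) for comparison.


Common zeros: {(0, 6)}; count = 1; Bézout bound = 1.

deg(f) = 1, deg(g) = 1, so Bézout bound = 1.
Scan x ∈ F_11. For each x, list the y ∈ F_11 with f(x, y) ≡ 0 and those with g(x, y) ≡ 0 (mod 11); the common zeros in that column are the intersection.
  x = 0: f ≡ 0 at y ∈ {0, 1, 2, 3, 4, 5, 6, 7, 8, 9, 10}; g ≡ 0 at y ∈ {6}; common: {6}.
  x = 1: f ≡ 0 at y ∈ ∅; g ≡ 0 at y ∈ {1}; common: ∅.
  x = 2: f ≡ 0 at y ∈ ∅; g ≡ 0 at y ∈ {7}; common: ∅.
  x = 3: f ≡ 0 at y ∈ ∅; g ≡ 0 at y ∈ {2}; common: ∅.
  x = 4: f ≡ 0 at y ∈ ∅; g ≡ 0 at y ∈ {8}; common: ∅.
  x = 5: f ≡ 0 at y ∈ ∅; g ≡ 0 at y ∈ {3}; common: ∅.
  x = 6: f ≡ 0 at y ∈ ∅; g ≡ 0 at y ∈ {9}; common: ∅.
  x = 7: f ≡ 0 at y ∈ ∅; g ≡ 0 at y ∈ {4}; common: ∅.
  x = 8: f ≡ 0 at y ∈ ∅; g ≡ 0 at y ∈ {10}; common: ∅.
  x = 9: f ≡ 0 at y ∈ ∅; g ≡ 0 at y ∈ {5}; common: ∅.
  x = 10: f ≡ 0 at y ∈ ∅; g ≡ 0 at y ∈ {0}; common: ∅.
Collecting: common zeros = {(0, 6)}, so the count is 1.
Comparison with the Bézout bound: 1 ≤ 1 = deg(f)·deg(g), as expected for curves with no common component (the bound is attained).


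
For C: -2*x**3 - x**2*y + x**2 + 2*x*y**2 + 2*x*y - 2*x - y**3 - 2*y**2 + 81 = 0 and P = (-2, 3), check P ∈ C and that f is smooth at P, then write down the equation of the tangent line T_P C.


Tangent line at P: 6*x - 71*y + 225 = 0.

Step 1: f(-2, 3) = 0, so P lies on C.
Step 2: partial derivatives
  f_x(x, y) = -6*x**2 - 2*x*y + 2*x + 2*y**2 + 2*y - 2, f_y(x, y) = -x**2 + 4*x*y + 2*x - 3*y**2 - 4*y.
  f_x(P) = 6, f_y(P) = -71 (gradient nonzero, so P is smooth).
Step 3: tangent line at P: 6·(x − -2) + -71·(y − 3) = 0.
Expanding: 6*x - 71*y + 225 = 0.


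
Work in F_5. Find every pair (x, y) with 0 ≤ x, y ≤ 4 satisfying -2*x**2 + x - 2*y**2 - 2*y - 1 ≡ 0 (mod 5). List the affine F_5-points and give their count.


Affine F_5-points: {(0, 1), (0, 3), (3, 1), (3, 3)}; count = 4.

For each of the 25 pairs (x, y) ∈ F_5², evaluate f(x, y) mod 5. Record the zeros.
  x = 0: [0↦4, 1↦0, 2↦2, 3↦0, 4↦4]  zeros at y ∈ {1, 3}
  x = 1: [0↦3, 1↦4, 2↦1, 3↦4, 4↦3]  zeros at y ∈ ∅
  x = 2: [0↦3, 1↦4, 2↦1, 3↦4, 4↦3]  zeros at y ∈ ∅
  x = 3: [0↦4, 1↦0, 2↦2, 3↦0, 4↦4]  zeros at y ∈ {1, 3}
  x = 4: [0↦1, 1↦2, 2↦4, 3↦2, 4↦1]  zeros at y ∈ ∅
Collecting zeros: affine points = {(0, 1), (0, 3), (3, 1), (3, 3)}.
Total count |C(F_5)_aff| = 4.
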